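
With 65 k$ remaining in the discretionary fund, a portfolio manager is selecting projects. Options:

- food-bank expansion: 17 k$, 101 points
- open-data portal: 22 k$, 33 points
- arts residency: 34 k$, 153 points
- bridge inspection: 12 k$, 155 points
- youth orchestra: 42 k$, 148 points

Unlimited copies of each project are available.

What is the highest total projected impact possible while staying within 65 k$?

775

By projected impact per k$: bridge inspection 12.92, food-bank expansion 5.94, arts residency 4.50 lead.
The ratio ordering already packs tightly: 5×bridge inspection, 60 k$, 775.
That's the maximum — no swap from here does better than 775.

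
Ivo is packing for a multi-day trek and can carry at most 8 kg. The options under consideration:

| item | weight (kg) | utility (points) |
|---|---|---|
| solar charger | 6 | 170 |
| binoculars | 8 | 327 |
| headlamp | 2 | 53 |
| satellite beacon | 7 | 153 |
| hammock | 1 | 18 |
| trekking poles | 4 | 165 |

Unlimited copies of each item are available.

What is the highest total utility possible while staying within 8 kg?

Density check — trekking poles 41.25, binoculars 40.88, solar charger 28.33 are the best per kg.
Best packing: 2×trekking poles — 8 kg, 330 total.
No other feasible combination exceeds 330.

330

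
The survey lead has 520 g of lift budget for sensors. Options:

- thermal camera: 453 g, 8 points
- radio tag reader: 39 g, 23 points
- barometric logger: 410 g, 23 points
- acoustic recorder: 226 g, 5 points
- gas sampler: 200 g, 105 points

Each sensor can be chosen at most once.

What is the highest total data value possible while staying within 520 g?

133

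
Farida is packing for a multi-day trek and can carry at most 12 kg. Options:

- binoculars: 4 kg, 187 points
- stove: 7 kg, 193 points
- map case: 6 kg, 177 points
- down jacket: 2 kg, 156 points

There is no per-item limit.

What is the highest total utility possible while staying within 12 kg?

The ratio ordering already packs tightly: 6×down jacket, 12 kg, 936.
Nothing else within 12 kg beats 936.

936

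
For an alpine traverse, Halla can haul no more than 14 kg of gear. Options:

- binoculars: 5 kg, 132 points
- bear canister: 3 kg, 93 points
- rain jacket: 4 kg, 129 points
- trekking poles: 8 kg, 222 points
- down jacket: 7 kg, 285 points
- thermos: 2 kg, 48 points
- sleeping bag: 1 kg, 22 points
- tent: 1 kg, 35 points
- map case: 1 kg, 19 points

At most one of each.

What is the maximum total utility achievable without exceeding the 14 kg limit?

Taking the top-ratio items first gives rain jacket + down jacket + thermos + tent for 497 (14 kg).
Dropping thermos and tent frees 3 kg; slotting in bear canister (3 kg) lifts the total to 507 at 14 kg.

507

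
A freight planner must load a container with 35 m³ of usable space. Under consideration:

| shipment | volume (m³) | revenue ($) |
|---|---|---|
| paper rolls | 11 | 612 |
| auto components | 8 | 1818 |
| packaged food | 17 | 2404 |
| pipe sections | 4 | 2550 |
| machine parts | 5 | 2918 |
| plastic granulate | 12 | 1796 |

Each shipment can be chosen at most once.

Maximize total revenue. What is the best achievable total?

Filling by ratio: auto components + pipe sections + machine parts + plastic granulate for 9082, with 6 m³ left unused.
Replace plastic granulate with packaged food: the trade gains 608 net, giving 9690 at 34 m³.
Next best is auto components + pipe sections + machine parts + plastic granulate at 9082 (29 m³) — short by 608.

9690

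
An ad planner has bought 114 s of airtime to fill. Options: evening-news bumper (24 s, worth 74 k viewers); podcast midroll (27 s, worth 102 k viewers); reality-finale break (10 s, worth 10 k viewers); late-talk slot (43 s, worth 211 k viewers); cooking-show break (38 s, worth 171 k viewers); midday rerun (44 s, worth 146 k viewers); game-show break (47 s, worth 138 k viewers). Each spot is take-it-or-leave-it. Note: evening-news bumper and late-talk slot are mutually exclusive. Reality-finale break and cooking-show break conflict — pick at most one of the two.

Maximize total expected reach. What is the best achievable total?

484

The ratio ordering already packs tightly: podcast midroll + late-talk slot + cooking-show break, 108 s, 484.
Runner-up podcast midroll + late-talk slot + midday rerun tops out at 459.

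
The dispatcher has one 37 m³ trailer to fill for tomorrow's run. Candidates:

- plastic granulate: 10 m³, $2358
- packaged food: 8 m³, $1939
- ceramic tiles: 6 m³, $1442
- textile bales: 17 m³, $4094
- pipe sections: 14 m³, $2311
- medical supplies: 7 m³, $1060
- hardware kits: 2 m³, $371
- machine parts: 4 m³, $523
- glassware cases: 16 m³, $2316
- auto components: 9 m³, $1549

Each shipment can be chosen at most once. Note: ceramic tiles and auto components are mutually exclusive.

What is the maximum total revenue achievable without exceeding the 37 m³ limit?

8762

Greedy by ratio would take packaged food + ceramic tiles + textile bales + hardware kits + machine parts: 37 m³ used, total 8369.
Replace ceramic tiles and machine parts with plastic granulate: the trade gains 393 net, giving 8762 at 37 m³.
Next best is plastic granulate + ceramic tiles + textile bales + machine parts at 8417 (37 m³) — short by 345.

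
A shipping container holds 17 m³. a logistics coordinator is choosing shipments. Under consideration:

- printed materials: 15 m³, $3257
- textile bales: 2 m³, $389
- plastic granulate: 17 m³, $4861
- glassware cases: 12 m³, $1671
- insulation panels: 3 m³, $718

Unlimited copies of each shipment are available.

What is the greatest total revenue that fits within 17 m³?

4861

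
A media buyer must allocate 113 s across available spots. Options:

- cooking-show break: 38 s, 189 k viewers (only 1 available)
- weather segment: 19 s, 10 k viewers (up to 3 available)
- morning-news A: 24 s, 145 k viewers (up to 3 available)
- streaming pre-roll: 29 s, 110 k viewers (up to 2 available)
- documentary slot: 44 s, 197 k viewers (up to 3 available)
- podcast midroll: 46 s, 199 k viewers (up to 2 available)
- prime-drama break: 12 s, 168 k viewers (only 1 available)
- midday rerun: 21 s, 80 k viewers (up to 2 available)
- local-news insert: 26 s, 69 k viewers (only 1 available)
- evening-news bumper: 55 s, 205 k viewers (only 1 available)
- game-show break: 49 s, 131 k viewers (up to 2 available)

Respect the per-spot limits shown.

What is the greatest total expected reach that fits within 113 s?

Ranking by ratio (expected reach/s): prime-drama break 14.00, morning-news A 6.04, cooking-show break 4.97.
Greedy by ratio would take 3×morning-news A + prime-drama break + midday rerun: 105 s used, total 683.
Dropping midday rerun frees 21 s; slotting in streaming pre-roll (29 s) lifts the total to 713 at 113 s.
That's the maximum — no swap from here does better than 713.

713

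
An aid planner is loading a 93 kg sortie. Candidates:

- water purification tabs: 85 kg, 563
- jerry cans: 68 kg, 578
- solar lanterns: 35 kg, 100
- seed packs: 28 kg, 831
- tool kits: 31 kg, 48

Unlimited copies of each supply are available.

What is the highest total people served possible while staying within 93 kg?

2493

Taking 3×seed packs: 84 kg used, 2493 in people served.
Nothing else within 93 kg beats 2493.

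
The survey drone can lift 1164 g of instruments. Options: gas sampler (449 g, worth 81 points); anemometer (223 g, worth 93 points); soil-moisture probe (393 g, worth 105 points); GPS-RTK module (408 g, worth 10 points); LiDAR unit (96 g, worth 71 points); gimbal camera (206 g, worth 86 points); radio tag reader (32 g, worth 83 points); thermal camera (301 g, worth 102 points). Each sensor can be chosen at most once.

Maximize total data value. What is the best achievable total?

469

A density-first pass picks anemometer + LiDAR unit + gimbal camera + radio tag reader + thermal camera — 435 at 858 g.
The 96 g tied up in LiDAR unit is better spent on soil-moisture probe — total rises to 469 (1155 g).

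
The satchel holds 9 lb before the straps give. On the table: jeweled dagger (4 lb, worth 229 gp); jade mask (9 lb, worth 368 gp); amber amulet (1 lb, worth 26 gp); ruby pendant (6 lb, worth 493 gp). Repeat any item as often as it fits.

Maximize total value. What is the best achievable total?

By value per lb: ruby pendant 82.17, jeweled dagger 57.25, jade mask 40.89 lead.
Taking 3×amber amulet + ruby pendant: 9 lb used, 571 in value.
That's the maximum — no swap from here does better than 571.

571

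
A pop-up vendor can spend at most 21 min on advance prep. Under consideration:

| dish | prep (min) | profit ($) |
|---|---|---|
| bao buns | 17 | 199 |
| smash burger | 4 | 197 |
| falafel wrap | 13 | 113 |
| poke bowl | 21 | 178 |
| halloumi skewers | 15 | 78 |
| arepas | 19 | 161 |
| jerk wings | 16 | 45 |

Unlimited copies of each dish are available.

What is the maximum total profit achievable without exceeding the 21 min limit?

985

The ratio ordering already packs tightly: 5×smash burger, 20 min, 985.
Every other selection either busts 21 min or fails to beat 985.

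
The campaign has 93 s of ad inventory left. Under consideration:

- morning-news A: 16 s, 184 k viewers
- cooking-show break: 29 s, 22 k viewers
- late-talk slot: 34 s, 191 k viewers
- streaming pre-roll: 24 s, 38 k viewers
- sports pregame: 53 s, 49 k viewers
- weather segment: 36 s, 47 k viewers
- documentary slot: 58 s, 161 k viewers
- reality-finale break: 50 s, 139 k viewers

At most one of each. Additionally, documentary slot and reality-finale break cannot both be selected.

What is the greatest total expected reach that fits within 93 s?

422

Filling by ratio: morning-news A + late-talk slot + streaming pre-roll for 413, with 19 s left unused.
Replace streaming pre-roll with weather segment: the trade gains 9 net, giving 422 at 86 s.
No other feasible combination exceeds 422.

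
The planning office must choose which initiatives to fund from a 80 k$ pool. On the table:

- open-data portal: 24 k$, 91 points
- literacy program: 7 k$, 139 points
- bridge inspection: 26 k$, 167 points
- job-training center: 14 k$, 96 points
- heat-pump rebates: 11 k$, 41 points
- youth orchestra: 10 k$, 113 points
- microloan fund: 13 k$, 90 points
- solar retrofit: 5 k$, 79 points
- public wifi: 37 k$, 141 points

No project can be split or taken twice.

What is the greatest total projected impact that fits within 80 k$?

Literacy program + bridge inspection + job-training center + youth orchestra + microloan fund + solar retrofit uses 75 of the 80 k$ and totals 684.
Every other selection either busts 80 k$ or fails to beat 684.

684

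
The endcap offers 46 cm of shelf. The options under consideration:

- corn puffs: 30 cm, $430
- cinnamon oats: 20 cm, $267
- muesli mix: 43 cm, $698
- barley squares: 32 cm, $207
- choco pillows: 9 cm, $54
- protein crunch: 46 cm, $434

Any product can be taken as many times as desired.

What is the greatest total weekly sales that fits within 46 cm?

698

By weekly sales per cm: muesli mix 16.23, corn puffs 14.33, cinnamon oats 13.35, protein crunch 9.43 lead.
Taking muesli mix: 43 cm used, 698 in weekly sales.
Every other selection either busts 46 cm or fails to beat 698.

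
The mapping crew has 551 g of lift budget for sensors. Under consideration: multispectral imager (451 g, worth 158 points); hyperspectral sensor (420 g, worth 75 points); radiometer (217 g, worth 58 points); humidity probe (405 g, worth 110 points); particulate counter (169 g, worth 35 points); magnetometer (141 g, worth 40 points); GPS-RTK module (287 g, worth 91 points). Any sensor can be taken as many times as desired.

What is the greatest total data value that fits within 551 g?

158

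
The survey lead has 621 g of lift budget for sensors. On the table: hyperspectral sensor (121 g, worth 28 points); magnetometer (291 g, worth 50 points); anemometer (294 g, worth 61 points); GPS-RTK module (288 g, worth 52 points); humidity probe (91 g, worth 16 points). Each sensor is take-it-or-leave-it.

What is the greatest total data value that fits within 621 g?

113

Ranking by ratio (data value/g): hyperspectral sensor 0.23, anemometer 0.21, GPS-RTK module 0.18.
Taking the top-ratio sensors first gives hyperspectral sensor + anemometer + humidity probe for 105 (506 g).
The 212 g tied up in hyperspectral sensor and humidity probe is better spent on GPS-RTK module — total rises to 113 (582 g).
Next best is magnetometer + anemometer at 111 (585 g) — short by 2.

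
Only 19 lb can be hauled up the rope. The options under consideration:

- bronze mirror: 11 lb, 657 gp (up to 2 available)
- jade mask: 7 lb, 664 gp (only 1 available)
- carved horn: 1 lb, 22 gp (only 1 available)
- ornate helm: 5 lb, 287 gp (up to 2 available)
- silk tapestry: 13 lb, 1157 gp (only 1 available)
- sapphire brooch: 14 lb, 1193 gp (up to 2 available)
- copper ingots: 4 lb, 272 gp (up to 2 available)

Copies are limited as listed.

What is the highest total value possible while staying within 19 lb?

Density check — jade mask 94.86, silk tapestry 89.00, sapphire brooch 85.21 are the best per lb.
The ratio heuristic lands on jade mask + carved horn + 2×copper ingots (1230) but leaves 3 lb idle.
The 11 lb tied up in jade mask and copper ingots is better spent on sapphire brooch — total rises to 1487 (19 lb).
That's the maximum — no swap from here does better than 1487.

1487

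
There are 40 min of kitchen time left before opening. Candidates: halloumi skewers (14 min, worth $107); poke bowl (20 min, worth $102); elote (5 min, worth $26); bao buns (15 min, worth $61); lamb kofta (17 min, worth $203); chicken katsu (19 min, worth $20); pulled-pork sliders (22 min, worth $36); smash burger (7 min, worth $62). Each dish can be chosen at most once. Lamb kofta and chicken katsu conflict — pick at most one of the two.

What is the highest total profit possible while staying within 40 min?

Ranking by ratio (profit/min): lamb kofta 11.94, smash burger 8.86, halloumi skewers 7.64, elote 5.20.
Halloumi skewers + lamb kofta + smash burger uses 38 of the 40 min and totals 372.
An exhaustive check of the 256 subsets confirms 372.

372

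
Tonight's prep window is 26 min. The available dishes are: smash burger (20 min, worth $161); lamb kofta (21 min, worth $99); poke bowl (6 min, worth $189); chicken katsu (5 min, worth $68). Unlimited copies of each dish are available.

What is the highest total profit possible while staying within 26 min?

756

Taking 4×poke bowl: 24 min used, 756 in profit.
The spare 2 min is too small for any remaining dish, and no exchange beats 756.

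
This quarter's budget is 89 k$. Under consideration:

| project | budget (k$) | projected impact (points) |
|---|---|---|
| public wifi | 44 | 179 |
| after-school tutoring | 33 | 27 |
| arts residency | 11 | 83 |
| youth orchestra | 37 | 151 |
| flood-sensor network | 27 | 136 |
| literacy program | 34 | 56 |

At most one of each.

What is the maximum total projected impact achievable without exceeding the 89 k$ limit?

Taking the top-ratio projects first gives arts residency + youth orchestra + flood-sensor network for 370 (75 k$).
The 37 k$ tied up in youth orchestra is better spent on public wifi — total rises to 398 (82 k$).
Next best is arts residency + youth orchestra + flood-sensor network at 370 (75 k$) — short by 28.

398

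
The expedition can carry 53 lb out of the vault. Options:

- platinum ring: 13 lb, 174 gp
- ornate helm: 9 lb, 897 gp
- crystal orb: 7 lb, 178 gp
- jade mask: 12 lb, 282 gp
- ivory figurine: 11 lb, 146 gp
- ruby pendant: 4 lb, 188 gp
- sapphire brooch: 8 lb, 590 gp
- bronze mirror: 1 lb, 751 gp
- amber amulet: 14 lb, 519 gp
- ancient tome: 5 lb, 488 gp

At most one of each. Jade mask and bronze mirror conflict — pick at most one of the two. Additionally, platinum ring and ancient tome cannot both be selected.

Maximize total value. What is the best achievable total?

3611

Taking ornate helm + crystal orb + ruby pendant + sapphire brooch + bronze mirror + amber amulet + ancient tome: 48 lb used, 3611 in value.
An exhaustive check of the 1024 subsets confirms 3611.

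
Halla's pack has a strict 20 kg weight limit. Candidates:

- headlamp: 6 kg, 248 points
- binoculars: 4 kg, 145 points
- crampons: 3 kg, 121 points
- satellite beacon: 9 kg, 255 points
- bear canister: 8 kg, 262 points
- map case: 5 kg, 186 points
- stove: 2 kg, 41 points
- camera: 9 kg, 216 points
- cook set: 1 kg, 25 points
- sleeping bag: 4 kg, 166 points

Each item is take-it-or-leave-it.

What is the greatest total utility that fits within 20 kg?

770

Filling by ratio: headlamp + crampons + map case + cook set + sleeping bag for 746, with 1 kg left unused.
Replace crampons with binoculars: the trade gains 24 net, giving 770 at 20 kg.
Next best is headlamp + crampons + map case + stove + sleeping bag at 762 (20 kg) — short by 8.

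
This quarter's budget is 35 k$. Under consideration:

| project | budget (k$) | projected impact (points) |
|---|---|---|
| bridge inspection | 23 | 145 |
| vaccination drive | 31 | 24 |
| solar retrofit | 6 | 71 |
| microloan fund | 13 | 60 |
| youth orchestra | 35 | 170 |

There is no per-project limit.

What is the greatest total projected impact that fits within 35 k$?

355

By projected impact per k$: solar retrofit 11.83, bridge inspection 6.30, youth orchestra 4.86 lead.
Taking 5×solar retrofit: 30 k$ used, 355 in projected impact.
The spare 5 k$ is too small for any remaining project, and no exchange beats 355.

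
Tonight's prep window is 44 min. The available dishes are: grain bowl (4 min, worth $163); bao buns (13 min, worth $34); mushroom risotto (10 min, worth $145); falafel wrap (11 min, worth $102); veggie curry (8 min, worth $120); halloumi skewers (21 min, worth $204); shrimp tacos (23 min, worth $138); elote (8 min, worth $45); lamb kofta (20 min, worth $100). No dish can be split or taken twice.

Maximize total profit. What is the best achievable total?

Best packing: grain bowl + mushroom risotto + veggie curry + halloumi skewers — 43 min, 632 total.

632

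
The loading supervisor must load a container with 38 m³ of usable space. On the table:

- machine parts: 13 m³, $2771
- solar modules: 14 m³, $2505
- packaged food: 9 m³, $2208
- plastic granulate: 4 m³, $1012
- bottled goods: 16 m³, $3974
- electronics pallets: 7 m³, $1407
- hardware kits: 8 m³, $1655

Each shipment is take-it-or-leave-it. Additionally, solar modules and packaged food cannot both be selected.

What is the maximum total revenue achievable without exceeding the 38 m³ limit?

Filling by ratio: packaged food + plastic granulate + bottled goods + hardware kits for 8849, with 1 m³ left unused.
Dropping plastic granulate and hardware kits frees 12 m³; slotting in machine parts (13 m³) lifts the total to 8953 at 38 m³.
That's the maximum — no feasible swap from here does better than 8953.

8953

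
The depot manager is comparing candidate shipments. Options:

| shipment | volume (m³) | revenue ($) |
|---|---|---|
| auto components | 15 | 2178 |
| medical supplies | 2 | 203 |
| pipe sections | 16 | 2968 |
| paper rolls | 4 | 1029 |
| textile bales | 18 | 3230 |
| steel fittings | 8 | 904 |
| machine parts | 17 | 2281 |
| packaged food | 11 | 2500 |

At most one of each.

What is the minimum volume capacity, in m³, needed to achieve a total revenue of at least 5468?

27

Need the lightest bundle worth ≥ 5468.
Taking pipe sections + packaged food gives 5468 (≥ 5468) for 27 m³.
Any bundle with less than 27 m³ falls short of 5468.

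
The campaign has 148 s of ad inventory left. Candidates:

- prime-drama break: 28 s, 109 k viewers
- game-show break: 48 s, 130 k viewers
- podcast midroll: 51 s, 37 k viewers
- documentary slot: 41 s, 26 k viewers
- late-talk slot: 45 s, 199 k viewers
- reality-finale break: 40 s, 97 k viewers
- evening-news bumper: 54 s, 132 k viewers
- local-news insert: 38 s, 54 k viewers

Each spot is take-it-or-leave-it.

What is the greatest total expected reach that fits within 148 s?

Greedy by ratio would take prime-drama break + game-show break + late-talk slot: 121 s used, total 438.
The 28 s tied up in prime-drama break is better spent on evening-news bumper — total rises to 461 (147 s).
Runner-up prime-drama break + late-talk slot + evening-news bumper tops out at 440.

461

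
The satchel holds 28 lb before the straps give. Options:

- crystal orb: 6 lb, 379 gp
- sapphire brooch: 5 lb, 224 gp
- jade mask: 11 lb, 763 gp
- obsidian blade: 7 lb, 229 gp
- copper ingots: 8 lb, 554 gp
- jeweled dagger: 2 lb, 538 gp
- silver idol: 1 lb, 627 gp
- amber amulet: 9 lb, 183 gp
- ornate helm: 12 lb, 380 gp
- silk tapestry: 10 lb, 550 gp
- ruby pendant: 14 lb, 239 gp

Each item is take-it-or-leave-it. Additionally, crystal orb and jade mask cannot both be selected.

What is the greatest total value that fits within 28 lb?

2706

Taking sapphire brooch + jade mask + copper ingots + jeweled dagger + silver idol: 27 lb used, 2706 in value.
Every other selection either busts 28 lb or breaks a pairing rule or fails to beat 2706.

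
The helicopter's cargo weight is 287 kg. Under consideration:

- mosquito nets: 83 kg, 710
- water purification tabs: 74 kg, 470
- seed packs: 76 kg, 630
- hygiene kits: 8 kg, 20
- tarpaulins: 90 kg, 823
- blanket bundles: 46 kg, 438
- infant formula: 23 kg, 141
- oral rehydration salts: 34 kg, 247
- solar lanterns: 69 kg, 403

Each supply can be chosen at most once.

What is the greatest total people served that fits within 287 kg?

Greedy by ratio would take mosquito nets + hygiene kits + tarpaulins + blanket bundles + infant formula + oral rehydration salts: 284 kg used, total 2379.
Dropping hygiene kits and blanket bundles and infant formula frees 77 kg; slotting in seed packs (76 kg) lifts the total to 2410 at 283 kg.
No other feasible combination exceeds 2410.

2410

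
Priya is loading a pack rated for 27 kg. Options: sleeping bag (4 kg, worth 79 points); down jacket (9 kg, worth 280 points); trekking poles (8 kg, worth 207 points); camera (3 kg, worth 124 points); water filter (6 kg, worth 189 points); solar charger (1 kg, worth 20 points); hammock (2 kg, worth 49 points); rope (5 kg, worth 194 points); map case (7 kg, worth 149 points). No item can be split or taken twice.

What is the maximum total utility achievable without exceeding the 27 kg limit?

866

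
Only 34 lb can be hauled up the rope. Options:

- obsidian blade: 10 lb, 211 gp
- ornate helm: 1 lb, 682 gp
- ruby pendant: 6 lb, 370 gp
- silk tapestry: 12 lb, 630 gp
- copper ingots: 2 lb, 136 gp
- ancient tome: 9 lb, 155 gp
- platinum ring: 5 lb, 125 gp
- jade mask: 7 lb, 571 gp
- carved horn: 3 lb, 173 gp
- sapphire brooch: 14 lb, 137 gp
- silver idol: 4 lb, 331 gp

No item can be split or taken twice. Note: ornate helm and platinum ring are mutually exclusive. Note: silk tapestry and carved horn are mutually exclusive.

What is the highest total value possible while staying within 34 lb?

Ornate helm + ruby pendant + silk tapestry + copper ingots + jade mask + silver idol uses 32 of the 34 lb and totals 2720.
The closest alternative, ornate helm + ruby pendant + silk tapestry + jade mask + silver idol, reaches only 2584.

2720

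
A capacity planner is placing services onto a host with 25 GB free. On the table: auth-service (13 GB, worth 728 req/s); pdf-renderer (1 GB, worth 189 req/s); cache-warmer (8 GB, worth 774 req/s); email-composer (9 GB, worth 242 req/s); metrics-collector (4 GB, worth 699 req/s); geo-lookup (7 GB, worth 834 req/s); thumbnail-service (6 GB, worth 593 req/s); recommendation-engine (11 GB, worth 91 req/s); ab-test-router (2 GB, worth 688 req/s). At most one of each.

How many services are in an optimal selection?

5

The maximum throughput within 25 GB is 3184.
One optimal bundle: pdf-renderer + cache-warmer + metrics-collector + geo-lookup + ab-test-router (22 GB).
Any selection reaching 3184 contains exactly 5 services.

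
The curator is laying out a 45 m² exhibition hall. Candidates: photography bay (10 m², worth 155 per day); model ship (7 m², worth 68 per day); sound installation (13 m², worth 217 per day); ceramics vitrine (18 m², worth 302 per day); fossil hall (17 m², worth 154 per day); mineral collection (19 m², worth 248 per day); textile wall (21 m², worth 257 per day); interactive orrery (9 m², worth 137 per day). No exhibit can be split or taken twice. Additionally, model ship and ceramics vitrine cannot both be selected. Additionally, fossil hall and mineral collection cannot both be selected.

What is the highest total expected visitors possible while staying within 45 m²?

Ranking by ratio (expected visitors/m²): ceramics vitrine 16.78, sound installation 16.69, photography bay 15.50.
Photography bay + sound installation + ceramics vitrine uses 41 of the 45 m² and totals 674.
An exhaustive check of the 256 subsets confirms 674.

674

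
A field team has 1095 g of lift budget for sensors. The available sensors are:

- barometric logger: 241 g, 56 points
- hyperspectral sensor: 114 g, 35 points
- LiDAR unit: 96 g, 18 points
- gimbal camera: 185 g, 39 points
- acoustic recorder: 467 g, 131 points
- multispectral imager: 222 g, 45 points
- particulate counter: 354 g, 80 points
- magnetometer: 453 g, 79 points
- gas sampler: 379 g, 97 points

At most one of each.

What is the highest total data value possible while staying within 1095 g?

284

Greedy by ratio would take hyperspectral sensor + LiDAR unit + acoustic recorder + gas sampler: 1056 g used, total 281.
The 210 g tied up in hyperspectral sensor and LiDAR unit is better spent on barometric logger — total rises to 284 (1087 g).
The closest alternative, hyperspectral sensor + LiDAR unit + acoustic recorder + gas sampler, reaches only 281.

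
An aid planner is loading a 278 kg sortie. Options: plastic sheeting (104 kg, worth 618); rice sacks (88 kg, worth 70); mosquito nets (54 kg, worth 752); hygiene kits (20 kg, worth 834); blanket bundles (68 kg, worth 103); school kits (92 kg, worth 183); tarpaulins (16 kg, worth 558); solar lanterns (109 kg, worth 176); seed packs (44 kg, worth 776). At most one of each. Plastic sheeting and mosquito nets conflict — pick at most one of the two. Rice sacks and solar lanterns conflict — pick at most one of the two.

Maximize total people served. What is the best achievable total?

3103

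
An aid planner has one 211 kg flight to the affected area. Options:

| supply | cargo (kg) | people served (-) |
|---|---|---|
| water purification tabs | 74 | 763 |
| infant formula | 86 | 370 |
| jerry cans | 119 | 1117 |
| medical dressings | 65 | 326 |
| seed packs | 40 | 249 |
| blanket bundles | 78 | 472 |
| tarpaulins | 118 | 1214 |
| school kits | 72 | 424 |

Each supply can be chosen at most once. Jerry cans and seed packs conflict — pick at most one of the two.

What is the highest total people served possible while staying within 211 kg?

1977

Density check — water purification tabs 10.31, tarpaulins 10.29, jerry cans 9.39, seed packs 6.22 are the best per kg.
Best packing: water purification tabs + tarpaulins — 192 kg, 1977 total.
No other feasible combination exceeds 1977.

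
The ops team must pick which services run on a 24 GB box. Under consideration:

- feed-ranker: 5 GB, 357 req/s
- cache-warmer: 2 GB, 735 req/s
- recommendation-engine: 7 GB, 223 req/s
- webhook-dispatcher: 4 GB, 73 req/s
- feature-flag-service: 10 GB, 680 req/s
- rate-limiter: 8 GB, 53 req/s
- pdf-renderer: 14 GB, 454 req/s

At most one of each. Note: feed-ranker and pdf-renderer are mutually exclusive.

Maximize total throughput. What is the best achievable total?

1995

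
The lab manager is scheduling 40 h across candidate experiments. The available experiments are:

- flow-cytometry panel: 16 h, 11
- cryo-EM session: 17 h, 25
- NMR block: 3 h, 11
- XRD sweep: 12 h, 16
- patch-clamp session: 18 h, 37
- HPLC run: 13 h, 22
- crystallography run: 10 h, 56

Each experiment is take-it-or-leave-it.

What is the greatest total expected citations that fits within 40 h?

109

By expected citations per h: crystallography run 5.60, NMR block 3.67, patch-clamp session 2.06, HPLC run 1.69 lead.
Greedy by ratio would take NMR block + patch-clamp session + crystallography run: 31 h used, total 104.
Replace NMR block with XRD sweep: the trade gains 5 net, giving 109 at 40 h.
Every other selection either busts 40 h or fails to beat 109.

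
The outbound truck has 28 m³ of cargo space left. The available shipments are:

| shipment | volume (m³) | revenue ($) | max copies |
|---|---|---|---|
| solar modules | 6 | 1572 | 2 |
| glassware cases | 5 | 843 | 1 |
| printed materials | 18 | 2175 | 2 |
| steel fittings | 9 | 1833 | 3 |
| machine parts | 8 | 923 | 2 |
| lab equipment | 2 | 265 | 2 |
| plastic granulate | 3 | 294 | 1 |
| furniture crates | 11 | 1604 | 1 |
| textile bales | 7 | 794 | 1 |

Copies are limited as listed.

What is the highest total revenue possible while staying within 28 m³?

The ratio ordering already packs tightly: 2×solar modules + glassware cases + steel fittings + lab equipment, 28 m³, 6085.
No other feasible combination exceeds 6085.

6085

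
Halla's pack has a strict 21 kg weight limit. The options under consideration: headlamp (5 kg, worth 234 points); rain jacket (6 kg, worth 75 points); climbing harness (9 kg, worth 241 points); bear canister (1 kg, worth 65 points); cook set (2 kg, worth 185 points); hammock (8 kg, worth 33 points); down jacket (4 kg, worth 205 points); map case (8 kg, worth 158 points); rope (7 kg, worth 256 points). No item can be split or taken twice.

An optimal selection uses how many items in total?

5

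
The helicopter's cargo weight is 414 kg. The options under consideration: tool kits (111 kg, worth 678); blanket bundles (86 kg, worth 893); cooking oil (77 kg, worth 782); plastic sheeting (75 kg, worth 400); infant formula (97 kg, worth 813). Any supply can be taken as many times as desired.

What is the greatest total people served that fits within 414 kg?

By people served per kg: blanket bundles 10.38, cooking oil 10.16, infant formula 8.38, tool kits 6.11 lead.
Greedy by ratio would take 4×blanket bundles: 344 kg used, total 3572.
Replace blanket bundles with 2×cooking oil: the trade gains 671 net, giving 4243 at 412 kg.
That's the maximum — no swap from here does better than 4243.

4243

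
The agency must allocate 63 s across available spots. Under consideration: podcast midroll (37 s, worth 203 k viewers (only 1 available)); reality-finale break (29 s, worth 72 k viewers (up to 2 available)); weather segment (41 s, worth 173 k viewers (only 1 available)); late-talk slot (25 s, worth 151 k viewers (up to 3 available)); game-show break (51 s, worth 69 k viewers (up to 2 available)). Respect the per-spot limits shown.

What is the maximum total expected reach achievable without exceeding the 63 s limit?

The ratio heuristic lands on 2×late-talk slot (302) but leaves 13 s idle.
Dropping late-talk slot frees 25 s; slotting in podcast midroll (37 s) lifts the total to 354 at 62 s.

354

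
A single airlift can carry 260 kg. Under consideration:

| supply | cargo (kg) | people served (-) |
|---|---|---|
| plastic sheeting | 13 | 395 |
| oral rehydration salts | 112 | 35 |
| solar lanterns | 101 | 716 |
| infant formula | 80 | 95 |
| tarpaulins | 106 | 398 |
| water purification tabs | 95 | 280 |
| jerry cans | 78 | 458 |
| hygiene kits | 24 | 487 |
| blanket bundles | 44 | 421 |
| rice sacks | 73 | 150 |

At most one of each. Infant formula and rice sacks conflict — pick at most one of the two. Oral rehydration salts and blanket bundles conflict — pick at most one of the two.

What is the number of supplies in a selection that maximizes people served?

5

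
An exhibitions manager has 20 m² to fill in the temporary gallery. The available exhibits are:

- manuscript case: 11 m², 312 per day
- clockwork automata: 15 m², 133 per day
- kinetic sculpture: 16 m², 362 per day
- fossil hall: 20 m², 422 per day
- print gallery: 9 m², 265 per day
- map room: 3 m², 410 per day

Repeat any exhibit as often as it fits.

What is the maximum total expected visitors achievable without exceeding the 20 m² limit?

Density check — map room 136.67, print gallery 29.44, manuscript case 28.36, kinetic sculpture 22.62 are the best per m².
Best packing: 6×map room — 18 m², 2460 total.
Nothing else within 20 m² beats 2460.

2460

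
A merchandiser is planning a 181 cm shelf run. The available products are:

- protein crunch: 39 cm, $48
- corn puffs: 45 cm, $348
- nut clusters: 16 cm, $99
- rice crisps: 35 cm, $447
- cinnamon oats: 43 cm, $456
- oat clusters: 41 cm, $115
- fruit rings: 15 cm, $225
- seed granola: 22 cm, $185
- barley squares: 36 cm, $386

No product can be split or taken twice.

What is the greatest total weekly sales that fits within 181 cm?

A density-first pass picks nut clusters + rice crisps + cinnamon oats + fruit rings + seed granola + barley squares — 1798 at 167 cm.
Replace nut clusters and seed granola with corn puffs: the trade gains 64 net, giving 1862 at 174 cm.

1862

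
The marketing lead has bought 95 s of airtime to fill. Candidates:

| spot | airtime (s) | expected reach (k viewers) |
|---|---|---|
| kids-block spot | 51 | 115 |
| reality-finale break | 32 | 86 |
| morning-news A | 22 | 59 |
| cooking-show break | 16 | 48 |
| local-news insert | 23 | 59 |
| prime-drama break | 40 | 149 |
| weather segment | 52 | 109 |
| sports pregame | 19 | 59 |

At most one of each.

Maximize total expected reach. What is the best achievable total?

Filling by ratio: cooking-show break + prime-drama break + sports pregame for 256, with 20 s left unused.
Dropping cooking-show break and sports pregame frees 35 s; slotting in reality-finale break + morning-news A (54 s) lifts the total to 294 at 94 s.
Reality-finale break + local-news insert + prime-drama break (95 s) also reaches 294 — a tie, but nothing goes higher.

294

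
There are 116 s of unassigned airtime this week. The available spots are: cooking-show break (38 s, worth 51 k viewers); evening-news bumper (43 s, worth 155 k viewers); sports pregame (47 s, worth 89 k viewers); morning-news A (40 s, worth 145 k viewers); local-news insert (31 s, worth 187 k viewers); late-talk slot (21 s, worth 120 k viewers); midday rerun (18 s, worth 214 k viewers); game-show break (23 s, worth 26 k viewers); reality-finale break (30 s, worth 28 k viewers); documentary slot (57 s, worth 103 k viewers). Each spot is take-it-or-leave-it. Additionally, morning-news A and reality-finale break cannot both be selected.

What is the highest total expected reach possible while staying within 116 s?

676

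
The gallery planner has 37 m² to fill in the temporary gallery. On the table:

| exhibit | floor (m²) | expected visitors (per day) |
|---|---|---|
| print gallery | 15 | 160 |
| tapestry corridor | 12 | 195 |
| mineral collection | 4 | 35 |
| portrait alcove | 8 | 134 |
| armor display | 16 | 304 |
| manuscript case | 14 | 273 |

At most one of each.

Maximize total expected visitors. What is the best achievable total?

By expected visitors per m²: manuscript case 19.50, armor display 19.00, portrait alcove 16.75 lead.
The ratio heuristic lands on mineral collection + armor display + manuscript case (612) but leaves 3 m² idle.
Dropping mineral collection and manuscript case frees 18 m²; slotting in tapestry corridor + portrait alcove (20 m²) lifts the total to 633 at 36 m².
Every other selection either busts 37 m² or fails to beat 633.

633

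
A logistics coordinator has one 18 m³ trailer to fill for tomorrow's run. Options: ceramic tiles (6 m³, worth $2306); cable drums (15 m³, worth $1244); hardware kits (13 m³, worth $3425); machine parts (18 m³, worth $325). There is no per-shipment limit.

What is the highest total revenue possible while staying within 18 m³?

6918

Taking 3×ceramic tiles: 18 m³ used, 6918 in revenue.
No other feasible combination exceeds 6918.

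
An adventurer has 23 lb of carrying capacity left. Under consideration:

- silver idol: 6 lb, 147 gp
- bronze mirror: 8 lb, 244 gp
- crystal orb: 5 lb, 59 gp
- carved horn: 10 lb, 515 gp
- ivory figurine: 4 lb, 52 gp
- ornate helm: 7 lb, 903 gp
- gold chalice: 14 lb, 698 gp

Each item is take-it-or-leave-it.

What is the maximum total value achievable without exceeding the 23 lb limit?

1601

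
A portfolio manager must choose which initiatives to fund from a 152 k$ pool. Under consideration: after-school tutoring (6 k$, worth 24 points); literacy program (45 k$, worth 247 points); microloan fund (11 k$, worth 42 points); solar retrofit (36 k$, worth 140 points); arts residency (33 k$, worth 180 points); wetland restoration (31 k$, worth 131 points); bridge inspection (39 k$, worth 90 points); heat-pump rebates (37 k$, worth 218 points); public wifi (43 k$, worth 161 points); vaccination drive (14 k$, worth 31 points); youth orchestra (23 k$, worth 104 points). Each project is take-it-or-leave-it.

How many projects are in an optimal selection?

5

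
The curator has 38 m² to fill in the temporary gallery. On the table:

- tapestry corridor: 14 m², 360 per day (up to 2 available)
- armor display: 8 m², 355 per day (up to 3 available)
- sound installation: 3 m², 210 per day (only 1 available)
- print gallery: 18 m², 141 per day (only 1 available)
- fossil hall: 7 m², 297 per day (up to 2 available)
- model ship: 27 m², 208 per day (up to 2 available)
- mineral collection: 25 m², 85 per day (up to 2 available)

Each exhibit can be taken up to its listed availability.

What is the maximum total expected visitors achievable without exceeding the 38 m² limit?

Density check — sound installation 70.00, armor display 44.38, fossil hall 42.43 are the best per m².
Taking the top-ratio exhibits first gives 3×armor display + sound installation + fossil hall for 1572 (34 m²).
Dropping sound installation frees 3 m²; slotting in fossil hall (7 m²) lifts the total to 1659 at 38 m².
Every other selection either busts 38 m² or exceeds an availability limit or fails to beat 1659.

1659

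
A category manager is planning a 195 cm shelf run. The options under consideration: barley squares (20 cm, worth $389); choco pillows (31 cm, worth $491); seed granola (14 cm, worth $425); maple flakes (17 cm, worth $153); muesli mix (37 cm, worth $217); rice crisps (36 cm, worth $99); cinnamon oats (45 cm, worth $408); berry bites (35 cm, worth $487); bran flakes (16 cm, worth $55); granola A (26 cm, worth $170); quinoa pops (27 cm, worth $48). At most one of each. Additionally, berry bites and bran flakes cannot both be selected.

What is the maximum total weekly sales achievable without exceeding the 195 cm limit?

Taking barley squares + choco pillows + seed granola + maple flakes + cinnamon oats + berry bites + granola A: 188 cm used, 2523 in weekly sales.
The closest alternative, barley squares + choco pillows + seed granola + muesli mix + cinnamon oats + berry bites, reaches only 2417.

2523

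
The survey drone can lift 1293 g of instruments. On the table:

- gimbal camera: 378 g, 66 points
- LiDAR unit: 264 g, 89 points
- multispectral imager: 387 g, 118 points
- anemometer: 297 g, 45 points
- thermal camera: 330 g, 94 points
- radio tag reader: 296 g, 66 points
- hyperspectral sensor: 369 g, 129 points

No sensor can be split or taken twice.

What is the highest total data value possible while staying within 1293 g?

378

Greedy by ratio would take LiDAR unit + multispectral imager + hyperspectral sensor: 1020 g used, total 336.
The 387 g tied up in multispectral imager is better spent on thermal camera + radio tag reader — total rises to 378 (1259 g).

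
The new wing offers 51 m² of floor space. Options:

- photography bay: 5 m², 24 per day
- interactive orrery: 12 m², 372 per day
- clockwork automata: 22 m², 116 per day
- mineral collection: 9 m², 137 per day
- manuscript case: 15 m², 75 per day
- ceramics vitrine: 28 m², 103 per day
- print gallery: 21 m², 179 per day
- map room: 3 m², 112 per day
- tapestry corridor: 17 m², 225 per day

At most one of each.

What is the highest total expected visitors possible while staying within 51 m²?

The ratio ordering already packs tightly: photography bay + interactive orrery + mineral collection + map room + tapestry corridor, 46 m², 870.
Nothing else within 51 m² beats 870.

870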